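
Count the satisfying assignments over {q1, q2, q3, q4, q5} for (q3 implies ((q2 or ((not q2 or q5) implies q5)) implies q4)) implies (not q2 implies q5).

24

Initial set: {((q3 implies ((q2 or ((not q2 or q5) implies q5)) implies q4)) implies (not q2 implies q5))}.
((q3 implies ((q2 or ((not q2 or q5) implies q5)) implies q4)) implies (not q2 implies q5)): β-rule — branch into not (q3 implies ((q2 or ((not q2 or q5) implies q5)) implies q4))  //  (not q2 implies q5).
  branch 1 (add not (q3 implies ((q2 or ((not q2 or q5) implies q5)) implies q4))):
    not (q3 implies ((q2 or ((not q2 or q5) implies q5)) implies q4)): α-rule — add q3, not ((q2 or ((not q2 or q5) implies q5)) implies q4).
    not ((q2 or ((not q2 or q5) implies q5)) implies q4): α-rule — add (q2 or ((not q2 or q5) implies q5)), not q4.
    (q2 or ((not q2 or q5) implies q5)): β-rule — branch into q2  //  ((not q2 or q5) implies q5).
      branch 1.1 (add q2):
        ○ open, literals {q2=true, q3=true, q4=false}.
      branch 1.2 (add ((not q2 or q5) implies q5)):
        ((not q2 or q5) implies q5): β-rule — branch into not (not q2 or q5)  //  q5.
          branch 1.2.1 (add not (not q2 or q5)):
            not (not q2 or q5): α-rule — add not not q2, not q5.
            ○ open, literals {q2=true, q3=true, q4=false, q5=false}.
          branch 1.2.2 (add q5):
            ○ open, literals {q3=true, q4=false, q5=true}.
  branch 2 (add (not q2 implies q5)):
    (not q2 implies q5): β-rule — branch into not not q2  //  q5.
      branch 2.1 (add not not q2):
        ○ open, literals {q2=true}.
      branch 2.2 (add q5):
        ○ open, literals {q5=true}.
0 branches closed, 5 open.
Each open branch fixes some atoms; the unmentioned ones are free. Counting distinct full assignments: branch {q2=true, q3=true, q4=false} (q1, q5) contributes 4 new; branch {q2=true, q3=true, q4=false, q5=false} (q1) contributes 0 new; branch {q3=true, q4=false, q5=true} (q1, q2) contributes 2 new; branch {q2=true} (q1, q3, q4, q5) contributes 12 new; branch {q5=true} (q1, q2, q3, q4) contributes 6 new. Total: 24.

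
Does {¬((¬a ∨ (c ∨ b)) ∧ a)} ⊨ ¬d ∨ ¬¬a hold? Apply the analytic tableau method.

No

Initial set: {T ¬((¬a ∨ (c ∨ b)) ∧ a); F (¬d ∨ ¬¬a)}.
F (¬d ∨ ¬¬a): α-rule — add F ¬d, F ¬¬a.
F ¬¬a: drop double negation, giving F a.
T ¬((¬a ∨ (c ∨ b)) ∧ a): β-rule — branch into F (¬a ∨ (c ∨ b))  //  F a.
  branch 1 (add F (¬a ∨ (c ∨ b))):
    F (¬a ∨ (c ∨ b)): α-rule — add F ¬a, F (c ∨ b).
    × closes — contains both a and ¬a.
  branch 2 (add F a):
    ○ open, literals {a=F, d=T}.
1 branch closed, 1 open.
An open branch gives a countermodel: a=F, d=T (unmentioned atoms arbitrary); the premises hold there but the conclusion fails.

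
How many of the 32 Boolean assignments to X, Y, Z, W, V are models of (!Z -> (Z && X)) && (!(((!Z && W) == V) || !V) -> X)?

Initial set: {T ((!Z -> (Z && X)) && (!(((!Z && W) == V) || !V) -> X))}.
T ((!Z -> (Z && X)) && (!(((!Z && W) == V) || !V) -> X)): α-rule — add T (!Z -> (Z && X)), T (!(((!Z && W) == V) || !V) -> X).
T (!Z -> (Z && X)): β-rule — branch into F !Z  //  T (Z && X).
  branch 1 (add F !Z):
    T (!(((!Z && W) == V) || !V) -> X): β-rule — branch into F !(((!Z && W) == V) || !V)  //  T X.
      branch 1.1 (add F !(((!Z && W) == V) || !V)):
        F !(((!Z && W) == V) || !V): β-rule — branch into T ((!Z && W) == V)  //  T !V.
          branch 1.1.1 (add T ((!Z && W) == V)):
            T ((!Z && W) == V): β-rule — branch into T (!Z && W), T V  //  F (!Z && W), F V.
              branch 1.1.1.1 (add T (!Z && W), T V):
                T (!Z && W): α-rule — add T !Z, T W.
                × closes — contains both Z and !Z.
              branch 1.1.1.2 (add F (!Z && W), F V):
                F (!Z && W): β-rule — branch into F !Z  //  F W.
                  branch 1.1.1.2.1 (add F !Z):
                    ○ open, literals {V=F, Z=T}.
                  branch 1.1.1.2.2 (add F W):
                    ○ open, literals {V=F, W=F, Z=T}.
          branch 1.1.2 (add T !V):
            ○ open, literals {V=F, Z=T}.
      branch 1.2 (add T X):
        ○ open, literals {X=T, Z=T}.
  branch 2 (add T (Z && X)):
    T (Z && X): α-rule — add T Z, T X.
    T (!(((!Z && W) == V) || !V) -> X): β-rule — branch into F !(((!Z && W) == V) || !V)  //  T X.
      branch 2.1 (add F !(((!Z && W) == V) || !V)):
        F !(((!Z && W) == V) || !V): β-rule — branch into T ((!Z && W) == V)  //  T !V.
          branch 2.1.1 (add T ((!Z && W) == V)):
            T ((!Z && W) == V): β-rule — branch into T (!Z && W), T V  //  F (!Z && W), F V.
              branch 2.1.1.1 (add T (!Z && W), T V):
                T (!Z && W): α-rule — add T !Z, T W.
                × closes — contains both Z and !Z.
              branch 2.1.1.2 (add F (!Z && W), F V):
                F (!Z && W): β-rule — branch into F !Z  //  F W.
                  branch 2.1.1.2.1 (add F !Z):
                    ○ open, literals {V=F, X=T, Z=T}.
                  branch 2.1.1.2.2 (add F W):
                    ○ open, literals {V=F, W=F, X=T, Z=T}.
          branch 2.1.2 (add T !V):
            ○ open, literals {V=F, X=T, Z=T}.
      branch 2.2 (add T X):
        ○ open, literals {X=T, Z=T}.
2 branches closed, 8 open.
Each open branch fixes some atoms; the unmentioned ones are free. Counting distinct full assignments: branch {V=F, Z=T} (X, Y, W) contributes 8 new; branch {V=F, W=F, Z=T} (X, Y) contributes 0 new; branch {V=F, Z=T} (X, Y, W) contributes 0 new; branch {X=T, Z=T} (Y, W, V) contributes 4 new; branch {V=F, X=T, Z=T} (Y, W) contributes 0 new; branch {V=F, W=F, X=T, Z=T} (Y) contributes 0 new; branch {V=F, X=T, Z=T} (Y, W) contributes 0 new; branch {X=T, Z=T} (Y, W, V) contributes 0 new. Total: 12.

12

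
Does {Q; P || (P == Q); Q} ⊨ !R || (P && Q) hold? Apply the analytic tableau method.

Yes

Initial set: {T Q; T (P || (P == Q)); T Q; F (!R || (P && Q))}.
F (!R || (P && Q)): α-rule — add F !R, F (P && Q).
T (P || (P == Q)): β-rule — branch into T P  //  T (P == Q).
  branch 1 (add T P):
    F (P && Q): β-rule — branch into F P  //  F Q.
      branch 1.1 (add F P):
        × closes — contains both P and !P.
      branch 1.2 (add F Q):
        × closes — contains both Q and !Q.
  branch 2 (add T (P == Q)):
    F (P && Q): β-rule — branch into F P  //  F Q.
      branch 2.1 (add F P):
        T (P == Q): β-rule — branch into T P, T Q  //  F P, F Q.
          branch 2.1.1 (add T P, T Q):
            × closes — contains both P and !P.
          branch 2.1.2 (add F P, F Q):
            × closes — contains both Q and !Q.
      branch 2.2 (add F Q):
        × closes — contains both Q and !Q.
All 5 branches close.
Every branch closed, so the premises entail the conclusion.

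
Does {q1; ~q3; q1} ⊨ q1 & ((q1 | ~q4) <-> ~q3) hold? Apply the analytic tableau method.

Initial set: {q1; ~q3; q1; ~(q1 & ((q1 | ~q4) <-> ~q3))}.
~(q1 & ((q1 | ~q4) <-> ~q3)): β-rule — branch into ~q1  //  ~((q1 | ~q4) <-> ~q3).
  branch 1 (add ~q1):
    × closes — contains both q1 and ~q1.
  branch 2 (add ~((q1 | ~q4) <-> ~q3)):
    ~((q1 | ~q4) <-> ~q3): β-rule — branch into (q1 | ~q4), ~~q3  //  ~(q1 | ~q4), ~q3.
      branch 2.1 (add (q1 | ~q4), ~~q3):
        × closes — contains both q3 and ~q3.
      branch 2.2 (add ~(q1 | ~q4), ~q3):
        ~(q1 | ~q4): α-rule — add ~q1, ~~q4.
        × closes — contains both q1 and ~q1.
All 3 branches close.
Every branch closed, so the premises entail the conclusion.

Yes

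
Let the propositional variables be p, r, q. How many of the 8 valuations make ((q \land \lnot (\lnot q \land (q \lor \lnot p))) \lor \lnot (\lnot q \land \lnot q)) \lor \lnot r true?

Initial set: {(((q \land \lnot (\lnot q \land (q \lor \lnot p))) \lor \lnot (\lnot q \land \lnot q)) \lor \lnot r)}.
(((q \land \lnot (\lnot q \land (q \lor \lnot p))) \lor \lnot (\lnot q \land \lnot q)) \lor \lnot r): β-rule — branch into ((q \land \lnot (\lnot q \land (q \lor \lnot p))) \lor \lnot (\lnot q \land \lnot q))  //  \lnot r.
  branch 1 (add ((q \land \lnot (\lnot q \land (q \lor \lnot p))) \lor \lnot (\lnot q \land \lnot q))):
    ((q \land \lnot (\lnot q \land (q \lor \lnot p))) \lor \lnot (\lnot q \land \lnot q)): β-rule — branch into (q \land \lnot (\lnot q \land (q \lor \lnot p)))  //  \lnot (\lnot q \land \lnot q).
      branch 1.1 (add (q \land \lnot (\lnot q \land (q \lor \lnot p)))):
        (q \land \lnot (\lnot q \land (q \lor \lnot p))): α-rule — add q, \lnot (\lnot q \land (q \lor \lnot p)).
        \lnot (\lnot q \land (q \lor \lnot p)): β-rule — branch into \lnot \lnot q  //  \lnot (q \lor \lnot p).
          branch 1.1.1 (add \lnot \lnot q):
            ○ open, literals {q=1}.
          branch 1.1.2 (add \lnot (q \lor \lnot p)):
            \lnot (q \lor \lnot p): α-rule — add \lnot q, \lnot \lnot p.
            × closes — contains both q and \lnot q.
      branch 1.2 (add \lnot (\lnot q \land \lnot q)):
        \lnot (\lnot q \land \lnot q): β-rule — branch into \lnot \lnot q  //  \lnot \lnot q.
          branch 1.2.1 (add \lnot \lnot q):
            ○ open, literals {q=1}.
          branch 1.2.2 (add \lnot \lnot q):
            ○ open, literals {q=1}.
  branch 2 (add \lnot r):
    ○ open, literals {r=0}.
1 branch closed, 4 open.
Each open branch fixes some atoms; the unmentioned ones are free. Counting distinct full assignments: branch {q=1} (p, r) contributes 4 new; branch {q=1} (p, r) contributes 0 new; branch {q=1} (p, r) contributes 0 new; branch {r=0} (p, q) contributes 2 new. Total: 6.

6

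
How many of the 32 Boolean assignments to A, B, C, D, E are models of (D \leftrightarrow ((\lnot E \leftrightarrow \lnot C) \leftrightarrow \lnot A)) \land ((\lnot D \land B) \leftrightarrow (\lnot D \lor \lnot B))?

Initial set: {((D \leftrightarrow ((\lnot E \leftrightarrow \lnot C) \leftrightarrow \lnot A)) \land ((\lnot D \land B) \leftrightarrow (\lnot D \lor \lnot B)))}.
((D \leftrightarrow ((\lnot E \leftrightarrow \lnot C) \leftrightarrow \lnot A)) \land ((\lnot D \land B) \leftrightarrow (\lnot D \lor \lnot B))): α-rule — add (D \leftrightarrow ((\lnot E \leftrightarrow \lnot C) \leftrightarrow \lnot A)), ((\lnot D \land B) \leftrightarrow (\lnot D \lor \lnot B)).
(D \leftrightarrow ((\lnot E \leftrightarrow \lnot C) \leftrightarrow \lnot A)): β-rule — branch into D, ((\lnot E \leftrightarrow \lnot C) \leftrightarrow \lnot A)  //  \lnot D, \lnot ((\lnot E \leftrightarrow \lnot C) \leftrightarrow \lnot A).
  branch 1 (add D, ((\lnot E \leftrightarrow \lnot C) \leftrightarrow \lnot A)):
    ((\lnot D \land B) \leftrightarrow (\lnot D \lor \lnot B)): β-rule — branch into (\lnot D \land B), (\lnot D \lor \lnot B)  //  \lnot (\lnot D \land B), \lnot (\lnot D \lor \lnot B).
      branch 1.1 (add (\lnot D \land B), (\lnot D \lor \lnot B)):
        (\lnot D \land B): α-rule — add \lnot D, B.
        × closes — contains both D and \lnot D.
      branch 1.2 (add \lnot (\lnot D \land B), \lnot (\lnot D \lor \lnot B)):
        \lnot (\lnot D \lor \lnot B): α-rule — add \lnot \lnot D, \lnot \lnot B.
        ((\lnot E \leftrightarrow \lnot C) \leftrightarrow \lnot A): β-rule — branch into (\lnot E \leftrightarrow \lnot C), \lnot A  //  \lnot (\lnot E \leftrightarrow \lnot C), \lnot \lnot A.
          branch 1.2.1 (add (\lnot E \leftrightarrow \lnot C), \lnot A):
            \lnot (\lnot D \land B): β-rule — branch into \lnot \lnot D  //  \lnot B.
              branch 1.2.1.1 (add \lnot \lnot D):
                (\lnot E \leftrightarrow \lnot C): β-rule — branch into \lnot E, \lnot C  //  \lnot \lnot E, \lnot \lnot C.
                  branch 1.2.1.1.1 (add \lnot E, \lnot C):
                    ○ open, literals {A=F, B=T, C=F, D=T, E=F}.
                  branch 1.2.1.1.2 (add \lnot \lnot E, \lnot \lnot C):
                    ○ open, literals {A=F, B=T, C=T, D=T, E=T}.
              branch 1.2.1.2 (add \lnot B):
                × closes — contains both B and \lnot B.
          branch 1.2.2 (add \lnot (\lnot E \leftrightarrow \lnot C), \lnot \lnot A):
            \lnot (\lnot D \land B): β-rule — branch into \lnot \lnot D  //  \lnot B.
              branch 1.2.2.1 (add \lnot \lnot D):
                \lnot (\lnot E \leftrightarrow \lnot C): β-rule — branch into \lnot E, \lnot \lnot C  //  \lnot \lnot E, \lnot C.
                  branch 1.2.2.1.1 (add \lnot E, \lnot \lnot C):
                    ○ open, literals {A=T, B=T, C=T, D=T, E=F}.
                  branch 1.2.2.1.2 (add \lnot \lnot E, \lnot C):
                    ○ open, literals {A=T, B=T, C=F, D=T, E=T}.
              branch 1.2.2.2 (add \lnot B):
                × closes — contains both B and \lnot B.
  branch 2 (add \lnot D, \lnot ((\lnot E \leftrightarrow \lnot C) \leftrightarrow \lnot A)):
    ((\lnot D \land B) \leftrightarrow (\lnot D \lor \lnot B)): β-rule — branch into (\lnot D \land B), (\lnot D \lor \lnot B)  //  \lnot (\lnot D \land B), \lnot (\lnot D \lor \lnot B).
      branch 2.1 (add (\lnot D \land B), (\lnot D \lor \lnot B)):
        (\lnot D \land B): α-rule — add \lnot D, B.
        \lnot ((\lnot E \leftrightarrow \lnot C) \leftrightarrow \lnot A): β-rule — branch into (\lnot E \leftrightarrow \lnot C), \lnot \lnot A  //  \lnot (\lnot E \leftrightarrow \lnot C), \lnot A.
          branch 2.1.1 (add (\lnot E \leftrightarrow \lnot C), \lnot \lnot A):
            (\lnot D \lor \lnot B): β-rule — branch into \lnot D  //  \lnot B.
              branch 2.1.1.1 (add \lnot D):
                (\lnot E \leftrightarrow \lnot C): β-rule — branch into \lnot E, \lnot C  //  \lnot \lnot E, \lnot \lnot C.
                  branch 2.1.1.1.1 (add \lnot E, \lnot C):
                    ○ open, literals {A=T, B=T, C=F, D=F, E=F}.
                  branch 2.1.1.1.2 (add \lnot \lnot E, \lnot \lnot C):
                    ○ open, literals {A=T, B=T, C=T, D=F, E=T}.
              branch 2.1.1.2 (add \lnot B):
                × closes — contains both B and \lnot B.
          branch 2.1.2 (add \lnot (\lnot E \leftrightarrow \lnot C), \lnot A):
            (\lnot D \lor \lnot B): β-rule — branch into \lnot D  //  \lnot B.
              branch 2.1.2.1 (add \lnot D):
                \lnot (\lnot E \leftrightarrow \lnot C): β-rule — branch into \lnot E, \lnot \lnot C  //  \lnot \lnot E, \lnot C.
                  branch 2.1.2.1.1 (add \lnot E, \lnot \lnot C):
                    ○ open, literals {A=F, B=T, C=T, D=F, E=F}.
                  branch 2.1.2.1.2 (add \lnot \lnot E, \lnot C):
                    ○ open, literals {A=F, B=T, C=F, D=F, E=T}.
              branch 2.1.2.2 (add \lnot B):
                × closes — contains both B and \lnot B.
      branch 2.2 (add \lnot (\lnot D \land B), \lnot (\lnot D \lor \lnot B)):
        \lnot (\lnot D \lor \lnot B): α-rule — add \lnot \lnot D, \lnot \lnot B.
        × closes — contains both D and \lnot D.
6 branches closed, 8 open.
Each open branch fixes some atoms; the unmentioned ones are free. Counting distinct full assignments: branch {A=F, B=T, C=F, D=T, E=F} (none free) contributes 1 new; branch {A=F, B=T, C=T, D=T, E=T} (none free) contributes 1 new; branch {A=T, B=T, C=T, D=T, E=F} (none free) contributes 1 new; branch {A=T, B=T, C=F, D=T, E=T} (none free) contributes 1 new; branch {A=T, B=T, C=F, D=F, E=F} (none free) contributes 1 new; branch {A=T, B=T, C=T, D=F, E=T} (none free) contributes 1 new; branch {A=F, B=T, C=T, D=F, E=F} (none free) contributes 1 new; branch {A=F, B=T, C=F, D=F, E=T} (none free) contributes 1 new. Total: 8.

8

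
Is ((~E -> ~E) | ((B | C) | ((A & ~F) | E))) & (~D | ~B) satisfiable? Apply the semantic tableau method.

Satisfiable

Initial set: {(((~E -> ~E) | ((B | C) | ((A & ~F) | E))) & (~D | ~B))}.
(((~E -> ~E) | ((B | C) | ((A & ~F) | E))) & (~D | ~B)): α-rule — add ((~E -> ~E) | ((B | C) | ((A & ~F) | E))), (~D | ~B).
((~E -> ~E) | ((B | C) | ((A & ~F) | E))): β-rule — branch into (~E -> ~E)  //  ((B | C) | ((A & ~F) | E)).
  branch 1 (add (~E -> ~E)):
    (~D | ~B): β-rule — branch into ~D  //  ~B.
      branch 1.1 (add ~D):
        (~E -> ~E): β-rule — branch into ~~E  //  ~E.
          branch 1.1.1 (add ~~E):
            ○ open, literals {D=false, E=true}.
          branch 1.1.2 (add ~E):
            ○ open, literals {D=false, E=false}.
      branch 1.2 (add ~B):
        (~E -> ~E): β-rule — branch into ~~E  //  ~E.
          branch 1.2.1 (add ~~E):
            ○ open, literals {B=false, E=true}.
          branch 1.2.2 (add ~E):
            ○ open, literals {B=false, E=false}.
  branch 2 (add ((B | C) | ((A & ~F) | E))):
    (~D | ~B): β-rule — branch into ~D  //  ~B.
      branch 2.1 (add ~D):
        ((B | C) | ((A & ~F) | E)): β-rule — branch into (B | C)  //  ((A & ~F) | E).
          branch 2.1.1 (add (B | C)):
            (B | C): β-rule — branch into B  //  C.
              branch 2.1.1.1 (add B):
                ○ open, literals {B=true, D=false}.
              branch 2.1.1.2 (add C):
                ○ open, literals {C=true, D=false}.
          branch 2.1.2 (add ((A & ~F) | E)):
            ((A & ~F) | E): β-rule — branch into (A & ~F)  //  E.
              branch 2.1.2.1 (add (A & ~F)):
                (A & ~F): α-rule — add A, ~F.
                ○ open, literals {A=true, D=false, F=false}.
              branch 2.1.2.2 (add E):
                ○ open, literals {D=false, E=true}.
      branch 2.2 (add ~B):
        ((B | C) | ((A & ~F) | E)): β-rule — branch into (B | C)  //  ((A & ~F) | E).
          branch 2.2.1 (add (B | C)):
            (B | C): β-rule — branch into B  //  C.
              branch 2.2.1.1 (add B):
                × closes — contains both B and ~B.
              branch 2.2.1.2 (add C):
                ○ open, literals {B=false, C=true}.
          branch 2.2.2 (add ((A & ~F) | E)):
            ((A & ~F) | E): β-rule — branch into (A & ~F)  //  E.
              branch 2.2.2.1 (add (A & ~F)):
                (A & ~F): α-rule — add A, ~F.
                ○ open, literals {A=true, B=false, F=false}.
              branch 2.2.2.2 (add E):
                ○ open, literals {B=false, E=true}.
1 branch closed, 11 open.
An open branch gives a satisfying assignment: D=false, E=true.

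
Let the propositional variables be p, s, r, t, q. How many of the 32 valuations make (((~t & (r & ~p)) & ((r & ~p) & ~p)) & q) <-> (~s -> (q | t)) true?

Initial set: {T ((((~t & (r & ~p)) & ((r & ~p) & ~p)) & q) <-> (~s -> (q | t)))}.
T ((((~t & (r & ~p)) & ((r & ~p) & ~p)) & q) <-> (~s -> (q | t))): β-rule — branch into T (((~t & (r & ~p)) & ((r & ~p) & ~p)) & q), T (~s -> (q | t))  //  F (((~t & (r & ~p)) & ((r & ~p) & ~p)) & q), F (~s -> (q | t)).
  branch 1 (add T (((~t & (r & ~p)) & ((r & ~p) & ~p)) & q), T (~s -> (q | t))):
    T (((~t & (r & ~p)) & ((r & ~p) & ~p)) & q): α-rule — add T ((~t & (r & ~p)) & ((r & ~p) & ~p)), T q.
    T ((~t & (r & ~p)) & ((r & ~p) & ~p)): α-rule — add T (~t & (r & ~p)), T ((r & ~p) & ~p).
    T (~t & (r & ~p)): α-rule — add T ~t, T (r & ~p).
    T ((r & ~p) & ~p): α-rule — add T (r & ~p), T ~p.
    T (r & ~p): α-rule — add T r, T ~p.
    T (r & ~p): α-rule — add T r, T ~p.
    T (~s -> (q | t)): β-rule — branch into F ~s  //  T (q | t).
      branch 1.1 (add F ~s):
        ○ open, literals {p=F, q=T, r=T, s=T, t=F}.
      branch 1.2 (add T (q | t)):
        T (q | t): β-rule — branch into T q  //  T t.
          branch 1.2.1 (add T q):
            ○ open, literals {p=F, q=T, r=T, t=F}.
          branch 1.2.2 (add T t):
            × closes — contains both t and ~t.
  branch 2 (add F (((~t & (r & ~p)) & ((r & ~p) & ~p)) & q), F (~s -> (q | t))):
    F (~s -> (q | t)): α-rule — add T ~s, F (q | t).
    F (q | t): α-rule — add F q, F t.
    F (((~t & (r & ~p)) & ((r & ~p) & ~p)) & q): β-rule — branch into F ((~t & (r & ~p)) & ((r & ~p) & ~p))  //  F q.
      branch 2.1 (add F ((~t & (r & ~p)) & ((r & ~p) & ~p))):
        F ((~t & (r & ~p)) & ((r & ~p) & ~p)): β-rule — branch into F (~t & (r & ~p))  //  F ((r & ~p) & ~p).
          branch 2.1.1 (add F (~t & (r & ~p))):
            F (~t & (r & ~p)): β-rule — branch into F ~t  //  F (r & ~p).
              branch 2.1.1.1 (add F ~t):
                × closes — contains both t and ~t.
              branch 2.1.1.2 (add F (r & ~p)):
                F (r & ~p): β-rule — branch into F r  //  F ~p.
                  branch 2.1.1.2.1 (add F r):
                    ○ open, literals {q=F, r=F, s=F, t=F}.
                  branch 2.1.1.2.2 (add F ~p):
                    ○ open, literals {p=T, q=F, s=F, t=F}.
          branch 2.1.2 (add F ((r & ~p) & ~p)):
            F ((r & ~p) & ~p): β-rule — branch into F (r & ~p)  //  F ~p.
              branch 2.1.2.1 (add F (r & ~p)):
                F (r & ~p): β-rule — branch into F r  //  F ~p.
                  branch 2.1.2.1.1 (add F r):
                    ○ open, literals {q=F, r=F, s=F, t=F}.
                  branch 2.1.2.1.2 (add F ~p):
                    ○ open, literals {p=T, q=F, s=F, t=F}.
              branch 2.1.2.2 (add F ~p):
                ○ open, literals {p=T, q=F, s=F, t=F}.
      branch 2.2 (add F q):
        ○ open, literals {q=F, s=F, t=F}.
2 branches closed, 8 open.
Each open branch fixes some atoms; the unmentioned ones are free. Counting distinct full assignments: branch {p=F, q=T, r=T, s=T, t=F} (none free) contributes 1 new; branch {p=F, q=T, r=T, t=F} (s) contributes 1 new; branch {q=F, r=F, s=F, t=F} (p) contributes 2 new; branch {p=T, q=F, s=F, t=F} (r) contributes 1 new; branch {q=F, r=F, s=F, t=F} (p) contributes 0 new; branch {p=T, q=F, s=F, t=F} (r) contributes 0 new; branch {p=T, q=F, s=F, t=F} (r) contributes 0 new; branch {q=F, s=F, t=F} (p, r) contributes 1 new. Total: 6.

6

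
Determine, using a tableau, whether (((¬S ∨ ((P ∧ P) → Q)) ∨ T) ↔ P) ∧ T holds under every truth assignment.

Assume the negation and expand:
Initial set: {F ((((¬S ∨ ((P ∧ P) → Q)) ∨ T) ↔ P) ∧ T)}.
F ((((¬S ∨ ((P ∧ P) → Q)) ∨ T) ↔ P) ∧ T): β-rule — branch into F (((¬S ∨ ((P ∧ P) → Q)) ∨ T) ↔ P)  //  F T.
  branch 1 (add F (((¬S ∨ ((P ∧ P) → Q)) ∨ T) ↔ P)):
    F (((¬S ∨ ((P ∧ P) → Q)) ∨ T) ↔ P): β-rule — branch into T ((¬S ∨ ((P ∧ P) → Q)) ∨ T), F P  //  F ((¬S ∨ ((P ∧ P) → Q)) ∨ T), T P.
      branch 1.1 (add T ((¬S ∨ ((P ∧ P) → Q)) ∨ T), F P):
        T ((¬S ∨ ((P ∧ P) → Q)) ∨ T): β-rule — branch into T (¬S ∨ ((P ∧ P) → Q))  //  T T.
          branch 1.1.1 (add T (¬S ∨ ((P ∧ P) → Q))):
            T (¬S ∨ ((P ∧ P) → Q)): β-rule — branch into T ¬S  //  T ((P ∧ P) → Q).
              branch 1.1.1.1 (add T ¬S):
                ○ open, literals {P=F, S=F}.
              branch 1.1.1.2 (add T ((P ∧ P) → Q)):
                T ((P ∧ P) → Q): β-rule — branch into F (P ∧ P)  //  T Q.
                  branch 1.1.1.2.1 (add F (P ∧ P)):
                    F (P ∧ P): β-rule — branch into F P  //  F P.
                      branch 1.1.1.2.1.1 (add F P):
                        ○ open, literals {P=F}.
                      branch 1.1.1.2.1.2 (add F P):
                        ○ open, literals {P=F}.
                  branch 1.1.1.2.2 (add T Q):
                    ○ open, literals {P=F, Q=T}.
          branch 1.1.2 (add T T):
            ○ open, literals {P=F, T=T}.
      branch 1.2 (add F ((¬S ∨ ((P ∧ P) → Q)) ∨ T), T P):
        F ((¬S ∨ ((P ∧ P) → Q)) ∨ T): α-rule — add F (¬S ∨ ((P ∧ P) → Q)), F T.
        F (¬S ∨ ((P ∧ P) → Q)): α-rule — add F ¬S, F ((P ∧ P) → Q).
        F ((P ∧ P) → Q): α-rule — add T (P ∧ P), F Q.
        T (P ∧ P): α-rule — add T P, T P.
        ○ open, literals {P=T, Q=F, S=T, T=F}.
  branch 2 (add F T):
    ○ open, literals {T=F}.
0 branches closed, 7 open.
An open branch gives a countermodel: P=F, S=F (unmentioned atoms arbitrary); under it the original formula is false.

Not valid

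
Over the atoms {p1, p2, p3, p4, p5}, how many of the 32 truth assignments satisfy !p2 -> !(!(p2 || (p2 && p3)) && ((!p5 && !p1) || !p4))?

Initial set: {T (!p2 -> !(!(p2 || (p2 && p3)) && ((!p5 && !p1) || !p4)))}.
T (!p2 -> !(!(p2 || (p2 && p3)) && ((!p5 && !p1) || !p4))): β-rule — branch into F !p2  //  T !(!(p2 || (p2 && p3)) && ((!p5 && !p1) || !p4)).
  branch 1 (add F !p2):
    ○ open, literals {p2=true}.
  branch 2 (add T !(!(p2 || (p2 && p3)) && ((!p5 && !p1) || !p4))):
    T !(!(p2 || (p2 && p3)) && ((!p5 && !p1) || !p4)): β-rule — branch into F !(p2 || (p2 && p3))  //  F ((!p5 && !p1) || !p4).
      branch 2.1 (add F !(p2 || (p2 && p3))):
        F !(p2 || (p2 && p3)): β-rule — branch into T p2  //  T (p2 && p3).
          branch 2.1.1 (add T p2):
            ○ open, literals {p2=true}.
          branch 2.1.2 (add T (p2 && p3)):
            T (p2 && p3): α-rule — add T p2, T p3.
            ○ open, literals {p2=true, p3=true}.
      branch 2.2 (add F ((!p5 && !p1) || !p4)):
        F ((!p5 && !p1) || !p4): α-rule — add F (!p5 && !p1), F !p4.
        F (!p5 && !p1): β-rule — branch into F !p5  //  F !p1.
          branch 2.2.1 (add F !p5):
            ○ open, literals {p4=true, p5=true}.
          branch 2.2.2 (add F !p1):
            ○ open, literals {p1=true, p4=true}.
0 branches closed, 5 open.
Each open branch fixes some atoms; the unmentioned ones are free. Counting distinct full assignments: branch {p2=true} (p1, p3, p4, p5) contributes 16 new; branch {p2=true} (p1, p3, p4, p5) contributes 0 new; branch {p2=true, p3=true} (p1, p4, p5) contributes 0 new; branch {p4=true, p5=true} (p1, p2, p3) contributes 4 new; branch {p1=true, p4=true} (p2, p3, p5) contributes 2 new. Total: 22.

22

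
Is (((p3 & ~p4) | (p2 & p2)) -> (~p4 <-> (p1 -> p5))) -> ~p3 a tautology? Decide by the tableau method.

Not valid

Assume the negation and expand:
Initial set: {F ((((p3 & ~p4) | (p2 & p2)) -> (~p4 <-> (p1 -> p5))) -> ~p3)}.
F ((((p3 & ~p4) | (p2 & p2)) -> (~p4 <-> (p1 -> p5))) -> ~p3): α-rule — add T (((p3 & ~p4) | (p2 & p2)) -> (~p4 <-> (p1 -> p5))), F ~p3.
T (((p3 & ~p4) | (p2 & p2)) -> (~p4 <-> (p1 -> p5))): β-rule — branch into F ((p3 & ~p4) | (p2 & p2))  //  T (~p4 <-> (p1 -> p5)).
  branch 1 (add F ((p3 & ~p4) | (p2 & p2))):
    F ((p3 & ~p4) | (p2 & p2)): α-rule — add F (p3 & ~p4), F (p2 & p2).
    F (p3 & ~p4): β-rule — branch into F p3  //  F ~p4.
      branch 1.1 (add F p3):
        × closes — contains both p3 and ~p3.
      branch 1.2 (add F ~p4):
        F (p2 & p2): β-rule — branch into F p2  //  F p2.
          branch 1.2.1 (add F p2):
            ○ open, literals {p2=0, p3=1, p4=1}.
          branch 1.2.2 (add F p2):
            ○ open, literals {p2=0, p3=1, p4=1}.
  branch 2 (add T (~p4 <-> (p1 -> p5))):
    T (~p4 <-> (p1 -> p5)): β-rule — branch into T ~p4, T (p1 -> p5)  //  F ~p4, F (p1 -> p5).
      branch 2.1 (add T ~p4, T (p1 -> p5)):
        T (p1 -> p5): β-rule — branch into F p1  //  T p5.
          branch 2.1.1 (add F p1):
            ○ open, literals {p1=0, p3=1, p4=0}.
          branch 2.1.2 (add T p5):
            ○ open, literals {p3=1, p4=0, p5=1}.
      branch 2.2 (add F ~p4, F (p1 -> p5)):
        F (p1 -> p5): α-rule — add T p1, F p5.
        ○ open, literals {p1=1, p3=1, p4=1, p5=0}.
1 branch closed, 5 open.
An open branch gives a countermodel: p2=0, p3=1, p4=1 (unmentioned atoms arbitrary); under it the original formula is false.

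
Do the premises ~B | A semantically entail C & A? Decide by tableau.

No

Initial set: {(~B | A); ~(C & A)}.
(~B | A): β-rule — branch into ~B  //  A.
  branch 1 (add ~B):
    ~(C & A): β-rule — branch into ~C  //  ~A.
      branch 1.1 (add ~C):
        ○ open, literals {B=0, C=0}.
      branch 1.2 (add ~A):
        ○ open, literals {A=0, B=0}.
  branch 2 (add A):
    ~(C & A): β-rule — branch into ~C  //  ~A.
      branch 2.1 (add ~C):
        ○ open, literals {A=1, C=0}.
      branch 2.2 (add ~A):
        × closes — contains both A and ~A.
1 branch closed, 3 open.
An open branch gives a countermodel: B=0, C=0 (unmentioned atoms arbitrary); the premises hold there but the conclusion fails.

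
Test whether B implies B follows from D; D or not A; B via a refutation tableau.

Yes

Initial set: {D; (D or not A); B; not (B implies B)}.
not (B implies B): α-rule — add B, not B.
× closes — contains both B and not B.
All 1 branch closes.
Every branch closed, so the premises entail the conclusion.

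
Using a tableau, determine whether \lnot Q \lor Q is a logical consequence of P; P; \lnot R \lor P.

Initial set: {P; P; (\lnot R \lor P); \lnot (\lnot Q \lor Q)}.
\lnot (\lnot Q \lor Q): α-rule — add \lnot \lnot Q, \lnot Q.
× closes — contains both Q and \lnot Q.
All 1 branch closes.
Every branch closed, so the premises entail the conclusion.

Yes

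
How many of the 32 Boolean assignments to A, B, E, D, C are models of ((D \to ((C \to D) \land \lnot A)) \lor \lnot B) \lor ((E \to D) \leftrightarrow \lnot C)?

30

Initial set: {(((D \to ((C \to D) \land \lnot A)) \lor \lnot B) \lor ((E \to D) \leftrightarrow \lnot C))}.
(((D \to ((C \to D) \land \lnot A)) \lor \lnot B) \lor ((E \to D) \leftrightarrow \lnot C)): β-rule — branch into ((D \to ((C \to D) \land \lnot A)) \lor \lnot B)  //  ((E \to D) \leftrightarrow \lnot C).
  branch 1 (add ((D \to ((C \to D) \land \lnot A)) \lor \lnot B)):
    ((D \to ((C \to D) \land \lnot A)) \lor \lnot B): β-rule — branch into (D \to ((C \to D) \land \lnot A))  //  \lnot B.
      branch 1.1 (add (D \to ((C \to D) \land \lnot A))):
        (D \to ((C \to D) \land \lnot A)): β-rule — branch into \lnot D  //  ((C \to D) \land \lnot A).
          branch 1.1.1 (add \lnot D):
            ○ open, literals {D=false}.
          branch 1.1.2 (add ((C \to D) \land \lnot A)):
            ((C \to D) \land \lnot A): α-rule — add (C \to D), \lnot A.
            (C \to D): β-rule — branch into \lnot C  //  D.
              branch 1.1.2.1 (add \lnot C):
                ○ open, literals {A=false, C=false}.
              branch 1.1.2.2 (add D):
                ○ open, literals {A=false, D=true}.
      branch 1.2 (add \lnot B):
        ○ open, literals {B=false}.
  branch 2 (add ((E \to D) \leftrightarrow \lnot C)):
    ((E \to D) \leftrightarrow \lnot C): β-rule — branch into (E \to D), \lnot C  //  \lnot (E \to D), \lnot \lnot C.
      branch 2.1 (add (E \to D), \lnot C):
        (E \to D): β-rule — branch into \lnot E  //  D.
          branch 2.1.1 (add \lnot E):
            ○ open, literals {C=false, E=false}.
          branch 2.1.2 (add D):
            ○ open, literals {C=false, D=true}.
      branch 2.2 (add \lnot (E \to D), \lnot \lnot C):
        \lnot (E \to D): α-rule — add E, \lnot D.
        ○ open, literals {C=true, D=false, E=true}.
0 branches closed, 7 open.
Each open branch fixes some atoms; the unmentioned ones are free. Counting distinct full assignments: branch {D=false} (A, B, E, C) contributes 16 new; branch {A=false, C=false} (B, E, D) contributes 4 new; branch {A=false, D=true} (B, E, C) contributes 4 new; branch {B=false} (A, E, D, C) contributes 4 new; branch {C=false, E=false} (A, B, D) contributes 1 new; branch {C=false, D=true} (A, B, E) contributes 1 new; branch {C=true, D=false, E=true} (A, B) contributes 0 new. Total: 30.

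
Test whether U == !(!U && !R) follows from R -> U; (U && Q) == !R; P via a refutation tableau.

Yes

Initial set: {(R -> U); ((U && Q) == !R); P; !(U == !(!U && !R))}.
(R -> U): β-rule — branch into !R  //  U.
  branch 1 (add !R):
    ((U && Q) == !R): β-rule — branch into (U && Q), !R  //  !(U && Q), !!R.
      branch 1.1 (add (U && Q), !R):
        (U && Q): α-rule — add U, Q.
        !(U == !(!U && !R)): β-rule — branch into U, !!(!U && !R)  //  !U, !(!U && !R).
          branch 1.1.1 (add U, !!(!U && !R)):
            !!(!U && !R): α-rule — add !U, !R.
            × closes — contains both U and !U.
          branch 1.1.2 (add !U, !(!U && !R)):
            × closes — contains both U and !U.
      branch 1.2 (add !(U && Q), !!R):
        × closes — contains both R and !R.
  branch 2 (add U):
    ((U && Q) == !R): β-rule — branch into (U && Q), !R  //  !(U && Q), !!R.
      branch 2.1 (add (U && Q), !R):
        (U && Q): α-rule — add U, Q.
        !(U == !(!U && !R)): β-rule — branch into U, !!(!U && !R)  //  !U, !(!U && !R).
          branch 2.1.1 (add U, !!(!U && !R)):
            !!(!U && !R): α-rule — add !U, !R.
            × closes — contains both U and !U.
          branch 2.1.2 (add !U, !(!U && !R)):
            × closes — contains both U and !U.
      branch 2.2 (add !(U && Q), !!R):
        !(U == !(!U && !R)): β-rule — branch into U, !!(!U && !R)  //  !U, !(!U && !R).
          branch 2.2.1 (add U, !!(!U && !R)):
            !!(!U && !R): α-rule — add !U, !R.
            × closes — contains both U and !U.
          branch 2.2.2 (add !U, !(!U && !R)):
            × closes — contains both U and !U.
All 7 branches close.
Every branch closed, so the premises entail the conclusion.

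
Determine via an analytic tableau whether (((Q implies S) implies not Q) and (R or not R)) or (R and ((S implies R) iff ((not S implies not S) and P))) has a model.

Initial set: {((((Q implies S) implies not Q) and (R or not R)) or (R and ((S implies R) iff ((not S implies not S) and P))))}.
((((Q implies S) implies not Q) and (R or not R)) or (R and ((S implies R) iff ((not S implies not S) and P)))): β-rule — branch into (((Q implies S) implies not Q) and (R or not R))  //  (R and ((S implies R) iff ((not S implies not S) and P))).
  branch 1 (add (((Q implies S) implies not Q) and (R or not R))):
    (((Q implies S) implies not Q) and (R or not R)): α-rule — add ((Q implies S) implies not Q), (R or not R).
    ((Q implies S) implies not Q): β-rule — branch into not (Q implies S)  //  not Q.
      branch 1.1 (add not (Q implies S)):
        not (Q implies S): α-rule — add Q, not S.
        (R or not R): β-rule — branch into R  //  not R.
          branch 1.1.1 (add R):
            ○ open, literals {Q=T, R=T, S=F}.
          branch 1.1.2 (add not R):
            ○ open, literals {Q=T, R=F, S=F}.
      branch 1.2 (add not Q):
        (R or not R): β-rule — branch into R  //  not R.
          branch 1.2.1 (add R):
            ○ open, literals {Q=F, R=T}.
          branch 1.2.2 (add not R):
            ○ open, literals {Q=F, R=F}.
  branch 2 (add (R and ((S implies R) iff ((not S implies not S) and P)))):
    (R and ((S implies R) iff ((not S implies not S) and P))): α-rule — add R, ((S implies R) iff ((not S implies not S) and P)).
    ((S implies R) iff ((not S implies not S) and P)): β-rule — branch into (S implies R), ((not S implies not S) and P)  //  not (S implies R), not ((not S implies not S) and P).
      branch 2.1 (add (S implies R), ((not S implies not S) and P)):
        ((not S implies not S) and P): α-rule — add (not S implies not S), P.
        (S implies R): β-rule — branch into not S  //  R.
          branch 2.1.1 (add not S):
            (not S implies not S): β-rule — branch into not not S  //  not S.
              branch 2.1.1.1 (add not not S):
                × closes — contains both S and not S.
              branch 2.1.1.2 (add not S):
                ○ open, literals {P=T, R=T, S=F}.
          branch 2.1.2 (add R):
            (not S implies not S): β-rule — branch into not not S  //  not S.
              branch 2.1.2.1 (add not not S):
                ○ open, literals {P=T, R=T, S=T}.
              branch 2.1.2.2 (add not S):
                ○ open, literals {P=T, R=T, S=F}.
      branch 2.2 (add not (S implies R), not ((not S implies not S) and P)):
        not (S implies R): α-rule — add S, not R.
        × closes — contains both R and not R.
2 branches closed, 7 open.
An open branch gives a satisfying assignment: Q=T, R=T, S=F.

Satisfiable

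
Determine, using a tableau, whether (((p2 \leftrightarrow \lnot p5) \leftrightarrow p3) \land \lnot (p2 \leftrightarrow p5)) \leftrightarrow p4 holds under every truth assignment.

Assume the negation and expand:
Initial set: {\lnot ((((p2 \leftrightarrow \lnot p5) \leftrightarrow p3) \land \lnot (p2 \leftrightarrow p5)) \leftrightarrow p4)}.
\lnot ((((p2 \leftrightarrow \lnot p5) \leftrightarrow p3) \land \lnot (p2 \leftrightarrow p5)) \leftrightarrow p4): β-rule — branch into (((p2 \leftrightarrow \lnot p5) \leftrightarrow p3) \land \lnot (p2 \leftrightarrow p5)), \lnot p4  //  \lnot (((p2 \leftrightarrow \lnot p5) \leftrightarrow p3) \land \lnot (p2 \leftrightarrow p5)), p4.
  branch 1 (add (((p2 \leftrightarrow \lnot p5) \leftrightarrow p3) \land \lnot (p2 \leftrightarrow p5)), \lnot p4):
    (((p2 \leftrightarrow \lnot p5) \leftrightarrow p3) \land \lnot (p2 \leftrightarrow p5)): α-rule — add ((p2 \leftrightarrow \lnot p5) \leftrightarrow p3), \lnot (p2 \leftrightarrow p5).
    ((p2 \leftrightarrow \lnot p5) \leftrightarrow p3): β-rule — branch into (p2 \leftrightarrow \lnot p5), p3  //  \lnot (p2 \leftrightarrow \lnot p5), \lnot p3.
      branch 1.1 (add (p2 \leftrightarrow \lnot p5), p3):
        \lnot (p2 \leftrightarrow p5): β-rule — branch into p2, \lnot p5  //  \lnot p2, p5.
          branch 1.1.1 (add p2, \lnot p5):
            (p2 \leftrightarrow \lnot p5): β-rule — branch into p2, \lnot p5  //  \lnot p2, \lnot \lnot p5.
              branch 1.1.1.1 (add p2, \lnot p5):
                ○ open, literals {p2=1, p3=1, p4=0, p5=0}.
              branch 1.1.1.2 (add \lnot p2, \lnot \lnot p5):
                × closes — contains both p2 and \lnot p2.
          branch 1.1.2 (add \lnot p2, p5):
            (p2 \leftrightarrow \lnot p5): β-rule — branch into p2, \lnot p5  //  \lnot p2, \lnot \lnot p5.
              branch 1.1.2.1 (add p2, \lnot p5):
                × closes — contains both p2 and \lnot p2.
              branch 1.1.2.2 (add \lnot p2, \lnot \lnot p5):
                ○ open, literals {p2=0, p3=1, p4=0, p5=1}.
      branch 1.2 (add \lnot (p2 \leftrightarrow \lnot p5), \lnot p3):
        \lnot (p2 \leftrightarrow p5): β-rule — branch into p2, \lnot p5  //  \lnot p2, p5.
          branch 1.2.1 (add p2, \lnot p5):
            \lnot (p2 \leftrightarrow \lnot p5): β-rule — branch into p2, \lnot \lnot p5  //  \lnot p2, \lnot p5.
              branch 1.2.1.1 (add p2, \lnot \lnot p5):
                × closes — contains both p5 and \lnot p5.
              branch 1.2.1.2 (add \lnot p2, \lnot p5):
                × closes — contains both p2 and \lnot p2.
          branch 1.2.2 (add \lnot p2, p5):
            \lnot (p2 \leftrightarrow \lnot p5): β-rule — branch into p2, \lnot \lnot p5  //  \lnot p2, \lnot p5.
              branch 1.2.2.1 (add p2, \lnot \lnot p5):
                × closes — contains both p2 and \lnot p2.
              branch 1.2.2.2 (add \lnot p2, \lnot p5):
                × closes — contains both p5 and \lnot p5.
  branch 2 (add \lnot (((p2 \leftrightarrow \lnot p5) \leftrightarrow p3) \land \lnot (p2 \leftrightarrow p5)), p4):
    \lnot (((p2 \leftrightarrow \lnot p5) \leftrightarrow p3) \land \lnot (p2 \leftrightarrow p5)): β-rule — branch into \lnot ((p2 \leftrightarrow \lnot p5) \leftrightarrow p3)  //  \lnot \lnot (p2 \leftrightarrow p5).
      branch 2.1 (add \lnot ((p2 \leftrightarrow \lnot p5) \leftrightarrow p3)):
        \lnot ((p2 \leftrightarrow \lnot p5) \leftrightarrow p3): β-rule — branch into (p2 \leftrightarrow \lnot p5), \lnot p3  //  \lnot (p2 \leftrightarrow \lnot p5), p3.
          branch 2.1.1 (add (p2 \leftrightarrow \lnot p5), \lnot p3):
            (p2 \leftrightarrow \lnot p5): β-rule — branch into p2, \lnot p5  //  \lnot p2, \lnot \lnot p5.
              branch 2.1.1.1 (add p2, \lnot p5):
                ○ open, literals {p2=1, p3=0, p4=1, p5=0}.
              branch 2.1.1.2 (add \lnot p2, \lnot \lnot p5):
                ○ open, literals {p2=0, p3=0, p4=1, p5=1}.
          branch 2.1.2 (add \lnot (p2 \leftrightarrow \lnot p5), p3):
            \lnot (p2 \leftrightarrow \lnot p5): β-rule — branch into p2, \lnot \lnot p5  //  \lnot p2, \lnot p5.
              branch 2.1.2.1 (add p2, \lnot \lnot p5):
                ○ open, literals {p2=1, p3=1, p4=1, p5=1}.
              branch 2.1.2.2 (add \lnot p2, \lnot p5):
                ○ open, literals {p2=0, p3=1, p4=1, p5=0}.
      branch 2.2 (add \lnot \lnot (p2 \leftrightarrow p5)):
        \lnot \lnot (p2 \leftrightarrow p5): β-rule — branch into p2, p5  //  \lnot p2, \lnot p5.
          branch 2.2.1 (add p2, p5):
            ○ open, literals {p2=1, p4=1, p5=1}.
          branch 2.2.2 (add \lnot p2, \lnot p5):
            ○ open, literals {p2=0, p4=1, p5=0}.
6 branches closed, 8 open.
An open branch gives a countermodel: p2=1, p3=1, p4=0, p5=0 (unmentioned atoms arbitrary); under it the original formula is false.

Not valid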